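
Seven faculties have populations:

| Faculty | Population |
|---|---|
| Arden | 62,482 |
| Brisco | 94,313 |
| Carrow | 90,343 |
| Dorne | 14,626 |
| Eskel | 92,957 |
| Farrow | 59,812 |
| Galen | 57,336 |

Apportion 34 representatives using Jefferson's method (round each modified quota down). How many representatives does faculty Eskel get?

7

Standard divisor 471869/34 ≈ 13878.5; standard quotas: Arden 4.502, Brisco 6.796, Carrow 6.510, Dorne 1.054, Eskel 6.698, Farrow 4.310, Galen 4.131.
Rounding down gives 4, 6, 6, 1, 6, 4, 4 = 31 seats, so the divisor must be adjusted.
With modified divisor 12700: modified quotas Arden 4.920, Brisco 7.426, Carrow 7.114, Dorne 1.152, Eskel 7.319, Farrow 4.710, Galen 4.515.
Rounding down: Arden 4, Brisco 7, Carrow 7, Dorne 1, Eskel 7, Farrow 4, Galen 4 (total 34).
Eskel receives 7.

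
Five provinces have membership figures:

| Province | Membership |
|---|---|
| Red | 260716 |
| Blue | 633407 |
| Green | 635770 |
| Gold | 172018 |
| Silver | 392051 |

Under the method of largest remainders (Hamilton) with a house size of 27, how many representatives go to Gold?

The standard divisor is 2093962/27 ≈ 77554.148.
Standard quotas: Red 3.3617, Blue 8.1673, Green 8.1978, Gold 2.2180, Silver 5.0552.
Lower quotas: Red 3, Blue 8, Green 8, Gold 2, Silver 5 (sum 26, leaving 1 seat).
Remainders in descending order: Red 0.3617, Gold 0.2180, Green 0.1978, Blue 0.1673, Silver 0.0552.
Largest remainder: Red receives the extra seat.
Gold receives 2.

2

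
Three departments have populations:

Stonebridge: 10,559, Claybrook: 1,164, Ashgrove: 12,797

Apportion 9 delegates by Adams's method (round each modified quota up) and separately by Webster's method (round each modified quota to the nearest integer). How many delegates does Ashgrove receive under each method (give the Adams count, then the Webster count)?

4 and 5

Adams: Stonebridge 4, Claybrook 1, Ashgrove 4.
Webster: Stonebridge 4, Claybrook 0, Ashgrove 5.
Ashgrove gets 4 under Adams and 5 under Webster.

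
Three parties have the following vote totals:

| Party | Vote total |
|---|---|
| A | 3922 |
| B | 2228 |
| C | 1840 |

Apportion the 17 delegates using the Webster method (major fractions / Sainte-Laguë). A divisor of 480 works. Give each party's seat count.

With modified divisor 480: modified quotas A 8.171, B 4.642, C 3.833.
Rounding to the nearest integer: A 8, B 5, C 4 (total 17).

A: 8, B: 5, C: 4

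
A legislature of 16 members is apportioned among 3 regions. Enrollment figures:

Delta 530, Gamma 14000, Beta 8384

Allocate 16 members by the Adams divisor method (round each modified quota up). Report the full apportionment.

Standard divisor 22914/16 ≈ 1432.125; standard quotas: Delta 0.370, Gamma 9.776, Beta 5.854.
Rounding up gives 1, 10, 6 = 17 seats, so the divisor must be adjusted.
With modified divisor 1600: modified quotas Delta 0.331, Gamma 8.750, Beta 5.240.
Rounding up: Delta 1, Gamma 9, Beta 6 (total 16).

Delta 1, Gamma 9, Beta 6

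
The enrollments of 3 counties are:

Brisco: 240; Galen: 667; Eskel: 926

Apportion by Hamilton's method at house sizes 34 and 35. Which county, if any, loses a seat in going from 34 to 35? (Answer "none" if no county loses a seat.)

At 34 seats: Brisco 5, Galen 12, Eskel 17.
At 35 seats: Brisco 4, Galen 13, Eskel 18.
Brisco drops from 5 to 4.

Brisco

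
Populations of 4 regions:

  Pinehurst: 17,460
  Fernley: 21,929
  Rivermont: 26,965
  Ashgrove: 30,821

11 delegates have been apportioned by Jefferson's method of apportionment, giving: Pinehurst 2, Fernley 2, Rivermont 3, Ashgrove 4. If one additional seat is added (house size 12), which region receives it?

Priority for the next seat is population ÷ (current seats + 1).
Priorities: Pinehurst 5820.000, Fernley 7309.667, Rivermont 6741.250, Ashgrove 6164.200.
Highest priority: Fernley.

Fernley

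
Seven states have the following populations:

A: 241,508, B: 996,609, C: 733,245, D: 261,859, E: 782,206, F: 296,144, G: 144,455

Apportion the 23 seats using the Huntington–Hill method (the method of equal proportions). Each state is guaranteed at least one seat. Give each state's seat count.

A 2, B 6, C 5, D 2, E 5, F 2, G 1

With divisor 158869: modified quotas A 1.520, B 6.273, C 4.615, D 1.648, E 4.924, F 1.864, G 0.909.
Geometric-mean thresholds: A √(1·2)=1.414, B √(6·7)=6.481, C √(4·5)=4.472, D √(1·2)=1.414, E √(4·5)=4.472, F √(1·2)=1.414, G (min 1).
Each quota rounded against its threshold gives A 2, B 6, C 5, D 2, E 5, F 2, G 1 (total 23).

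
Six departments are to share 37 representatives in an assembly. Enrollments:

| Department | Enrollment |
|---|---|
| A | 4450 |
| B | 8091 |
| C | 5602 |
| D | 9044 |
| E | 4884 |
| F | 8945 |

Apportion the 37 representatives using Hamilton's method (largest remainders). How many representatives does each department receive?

A 4, B 7, C 5, D 8, E 5, F 8

Total 41016; standard divisor 41016/37 ≈ 1108.541.
Standard quotas: A 4.0143, B 7.2988, C 5.0535, D 8.1585, E 4.4058, F 8.0692.
Lower quotas: A 4, B 7, C 5, D 8, E 4, F 8 (sum 36, leaving 1 seat).
Remainders in descending order: E 0.4058, B 0.2988, D 0.1585, F 0.0692, C 0.0535, A 0.0143.
Largest remainder: E receives the extra seat.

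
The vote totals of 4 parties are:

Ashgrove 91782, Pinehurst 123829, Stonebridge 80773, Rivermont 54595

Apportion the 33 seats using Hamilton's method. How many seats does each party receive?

Ashgrove 9, Pinehurst 12, Stonebridge 7, Rivermont 5

Total 350979; standard divisor 350979/33 ≈ 10635.727.
Standard quotas: Ashgrove 8.6296, Pinehurst 11.6427, Stonebridge 7.5945, Rivermont 5.1332.
Lower quotas: Ashgrove 8, Pinehurst 11, Stonebridge 7, Rivermont 5 (sum 31, leaving 2 seats).
Remainders in descending order: Pinehurst 0.6427, Ashgrove 0.6296, Stonebridge 0.5945, Rivermont 0.1332.
Largest remainders: Pinehurst, Ashgrove receive the extra seats.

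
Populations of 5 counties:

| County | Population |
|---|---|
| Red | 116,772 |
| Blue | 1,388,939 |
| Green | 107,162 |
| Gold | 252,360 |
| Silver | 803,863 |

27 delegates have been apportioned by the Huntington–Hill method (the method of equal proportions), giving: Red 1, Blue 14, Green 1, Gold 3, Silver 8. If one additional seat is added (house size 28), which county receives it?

Blue

Priority for the next seat is population ÷ (√(s·(s+1))).
Priorities: Red 82570.273, Blue 95845.897, Green 75774.977, Gold 72850.057, Silver 94736.163.
Highest priority: Blue.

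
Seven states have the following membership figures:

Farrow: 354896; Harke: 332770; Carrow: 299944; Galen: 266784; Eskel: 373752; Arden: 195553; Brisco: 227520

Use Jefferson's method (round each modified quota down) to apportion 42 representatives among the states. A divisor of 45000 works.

With modified divisor 45000: modified quotas Farrow 7.887, Harke 7.395, Carrow 6.665, Galen 5.929, Eskel 8.306, Arden 4.346, Brisco 5.056.
Rounding down: Farrow 7, Harke 7, Carrow 6, Galen 5, Eskel 8, Arden 4, Brisco 5 (total 42).

Farrow 7, Harke 7, Carrow 6, Galen 5, Eskel 8, Arden 4, Brisco 5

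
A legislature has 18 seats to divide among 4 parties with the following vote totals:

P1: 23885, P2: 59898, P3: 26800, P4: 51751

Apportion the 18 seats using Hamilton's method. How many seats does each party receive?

P1 3; P2 6; P3 3; P4 6

Standard divisor: 162334 ÷ 18 ≈ 9018.556.
Standard quotas: P1 2.6484, P2 6.6416, P3 2.9717, P4 5.7383.
Lower quotas: P1 2, P2 6, P3 2, P4 5 (sum 15, leaving 3 seats).
Remainders in descending order: P3 0.9717, P4 0.7383, P1 0.6484, P2 0.6416.
Largest remainders: P3, P4, P1 receive the extra seats.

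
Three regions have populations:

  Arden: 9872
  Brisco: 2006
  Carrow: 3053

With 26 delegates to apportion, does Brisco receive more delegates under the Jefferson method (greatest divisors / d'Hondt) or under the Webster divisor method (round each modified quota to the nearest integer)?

Webster

Jefferson: Arden 18, Brisco 3, Carrow 5.
Webster: Arden 17, Brisco 4, Carrow 5.
Brisco gets 3 under Jefferson and 4 under Webster.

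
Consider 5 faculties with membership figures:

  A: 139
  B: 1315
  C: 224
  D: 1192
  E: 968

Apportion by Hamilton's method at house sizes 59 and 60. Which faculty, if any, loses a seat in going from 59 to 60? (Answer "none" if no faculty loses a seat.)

C

At 59 seats: A 2, B 20, C 4, D 18, E 15.
At 60 seats: A 2, B 21, C 3, D 19, E 15.
C drops from 4 to 3.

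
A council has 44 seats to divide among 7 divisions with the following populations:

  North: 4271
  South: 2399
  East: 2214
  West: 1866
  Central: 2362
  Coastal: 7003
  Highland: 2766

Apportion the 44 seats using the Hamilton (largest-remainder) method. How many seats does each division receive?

Standard divisor: 22881 ÷ 44 ≈ 520.023.
Standard quotas: North 8.2131, South 4.6133, East 4.2575, West 3.5883, Central 4.5421, Coastal 13.4667, Highland 5.3190.
Lower quotas: North 8, South 4, East 4, West 3, Central 4, Coastal 13, Highland 5 (sum 41, leaving 3 seats).
Remainders in descending order: South 0.6133, West 0.5883, Central 0.5421, Coastal 0.4667, Highland 0.3190, East 0.2575, North 0.2131.
Largest remainders: South, West, Central receive the extra seats.

North 8, South 5, East 4, West 4, Central 5, Coastal 13, Highland 5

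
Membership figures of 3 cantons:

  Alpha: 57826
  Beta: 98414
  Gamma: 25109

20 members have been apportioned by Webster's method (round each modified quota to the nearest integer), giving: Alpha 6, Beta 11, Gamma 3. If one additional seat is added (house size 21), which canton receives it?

Alpha

Priority for the next seat is population ÷ (current seats + 0.5).
Priorities: Alpha 8896.308, Beta 8557.739, Gamma 7174.000.
Highest priority: Alpha.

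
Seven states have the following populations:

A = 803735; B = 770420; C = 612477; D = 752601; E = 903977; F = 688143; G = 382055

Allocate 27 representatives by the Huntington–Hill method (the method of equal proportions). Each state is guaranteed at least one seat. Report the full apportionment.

With divisor 178264: modified quotas A 4.509, B 4.322, C 3.436, D 4.222, E 5.071, F 3.860, G 2.143.
Geometric-mean thresholds: A √(4·5)=4.472, B √(4·5)=4.472, C √(3·4)=3.464, D √(4·5)=4.472, E √(5·6)=5.477, F √(3·4)=3.464, G √(2·3)=2.449.
Each quota rounded against its threshold gives A 5, B 4, C 3, D 4, E 5, F 4, G 2 (total 27).

A=5, B=4, C=3, D=4, E=5, F=4, G=2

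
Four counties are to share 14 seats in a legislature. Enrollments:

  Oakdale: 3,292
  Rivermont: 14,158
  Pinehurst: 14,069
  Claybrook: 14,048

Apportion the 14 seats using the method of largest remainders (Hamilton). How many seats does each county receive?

Oakdale: 1, Rivermont: 5, Pinehurst: 4, Claybrook: 4

The standard divisor is 45567/14 ≈ 3254.786.
Standard quotas: Oakdale 1.0114, Rivermont 4.3499, Pinehurst 4.3226, Claybrook 4.3161.
Lower quotas: Oakdale 1, Rivermont 4, Pinehurst 4, Claybrook 4 (sum 13, leaving 1 seat).
Remainders in descending order: Rivermont 0.3499, Pinehurst 0.3226, Claybrook 0.3161, Oakdale 0.0114.
The surplus seat goes to Rivermont.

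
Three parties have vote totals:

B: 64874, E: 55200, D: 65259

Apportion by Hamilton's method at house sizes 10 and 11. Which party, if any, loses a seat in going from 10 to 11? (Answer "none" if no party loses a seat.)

At 10 seats: B 3, E 3, D 4.
At 11 seats: B 4, E 3, D 4.
No party's allocation decreased.

none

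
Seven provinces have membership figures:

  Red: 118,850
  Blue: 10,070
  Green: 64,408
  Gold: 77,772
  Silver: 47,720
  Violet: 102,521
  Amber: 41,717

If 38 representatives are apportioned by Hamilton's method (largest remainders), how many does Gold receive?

6

Standard divisor: 463058 ÷ 38 ≈ 12185.737.
Standard quotas: Red 9.7532, Blue 0.8264, Green 5.2855, Gold 6.3822, Silver 3.9161, Violet 8.4132, Amber 3.4234.
Lower quotas: Red 9, Blue 0, Green 5, Gold 6, Silver 3, Violet 8, Amber 3 (sum 34, leaving 4 seats).
Remainders in descending order: Silver 0.9161, Blue 0.8264, Red 0.7532, Amber 0.4234, Violet 0.4132, Gold 0.3822, Green 0.2855.
Largest remainders: Silver, Blue, Red, Amber receive the extra seats.
Gold receives 6.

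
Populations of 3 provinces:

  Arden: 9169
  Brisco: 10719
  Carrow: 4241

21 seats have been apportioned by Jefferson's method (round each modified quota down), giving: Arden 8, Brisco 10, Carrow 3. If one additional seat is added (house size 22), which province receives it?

Priority for the next seat is population ÷ (current seats + 1).
Priorities: Arden 1018.778, Brisco 974.455, Carrow 1060.250.
Highest priority: Carrow.

Carrow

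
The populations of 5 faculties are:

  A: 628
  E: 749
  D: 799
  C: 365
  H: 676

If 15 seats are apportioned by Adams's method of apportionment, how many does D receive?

Standard divisor 3217/15 ≈ 214.467; standard quotas: A 2.928, E 3.492, D 3.726, C 1.702, H 3.152.
Rounding up gives 3, 4, 4, 2, 4 = 17 seats, so the divisor must be adjusted.
With modified divisor 260: modified quotas A 2.415, E 2.881, D 3.073, C 1.404, H 2.600.
Rounding up: A 3, E 3, D 4, C 2, H 3 (total 15).
D receives 4.

4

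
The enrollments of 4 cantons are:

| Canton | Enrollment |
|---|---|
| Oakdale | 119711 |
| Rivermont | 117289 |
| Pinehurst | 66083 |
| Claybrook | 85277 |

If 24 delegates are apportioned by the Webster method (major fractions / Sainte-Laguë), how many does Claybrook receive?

Standard divisor 388360/24 ≈ 16181.667; standard quotas: Oakdale 7.398, Rivermont 7.248, Pinehurst 4.084, Claybrook 5.270.
Rounding to the nearest integer gives 7, 7, 4, 5 = 23 seats, so the divisor must be adjusted.
With modified divisor 15800: modified quotas Oakdale 7.577, Rivermont 7.423, Pinehurst 4.182, Claybrook 5.397.
Rounding to the nearest integer: Oakdale 8, Rivermont 7, Pinehurst 4, Claybrook 5 (total 24).
Claybrook receives 5.

5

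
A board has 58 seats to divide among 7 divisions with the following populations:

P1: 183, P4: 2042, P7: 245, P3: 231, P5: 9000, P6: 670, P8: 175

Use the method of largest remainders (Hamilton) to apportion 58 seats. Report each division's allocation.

P1=1, P4=9, P7=1, P3=1, P5=42, P6=3, P8=1

Total 12546; standard divisor 12546/58 ≈ 216.31.
Standard quotas: P1 0.8460, P4 9.4401, P7 1.1326, P3 1.0679, P5 41.6069, P6 3.0974, P8 0.8090.
Lower quotas: P1 0, P4 9, P7 1, P3 1, P5 41, P6 3, P8 0 (sum 55, leaving 3 seats).
Remainders in descending order: P1 0.8460, P8 0.8090, P5 0.6069, P4 0.4401, P7 0.1326, P6 0.0974, P3 0.0679.
Largest remainders: P1, P8, P5 receive the extra seats.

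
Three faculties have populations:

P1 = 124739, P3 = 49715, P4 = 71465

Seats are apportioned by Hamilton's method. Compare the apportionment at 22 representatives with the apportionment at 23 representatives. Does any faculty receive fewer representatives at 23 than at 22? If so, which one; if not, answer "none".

At 22 seats: P1 11, P3 5, P4 6.
At 23 seats: P1 12, P3 4, P4 7.
P3 drops from 5 to 4.

P3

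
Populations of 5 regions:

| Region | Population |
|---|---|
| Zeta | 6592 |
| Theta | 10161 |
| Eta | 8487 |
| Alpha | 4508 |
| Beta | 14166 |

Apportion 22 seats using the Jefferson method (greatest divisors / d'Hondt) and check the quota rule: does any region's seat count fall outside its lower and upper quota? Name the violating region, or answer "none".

Standard quotas: Zeta 3.302, Theta 5.090, Eta 4.252, Alpha 2.258, Beta 7.097.
Jefferson allocation: Zeta 3, Theta 5, Eta 4, Alpha 2, Beta 8.
Every allocation lies between the lower and upper quota.

none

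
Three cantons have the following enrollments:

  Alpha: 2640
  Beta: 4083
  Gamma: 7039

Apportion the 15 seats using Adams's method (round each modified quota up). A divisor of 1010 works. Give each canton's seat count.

Alpha: 3, Beta: 5, Gamma: 7

With modified divisor 1010: modified quotas Alpha 2.614, Beta 4.043, Gamma 6.969.
Rounding up: Alpha 3, Beta 5, Gamma 7 (total 15).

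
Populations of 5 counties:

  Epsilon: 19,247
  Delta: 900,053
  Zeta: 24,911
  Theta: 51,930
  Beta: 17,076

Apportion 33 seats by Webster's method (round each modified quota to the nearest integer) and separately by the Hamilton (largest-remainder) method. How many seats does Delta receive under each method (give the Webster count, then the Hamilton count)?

28 and 29

Webster: Epsilon 1, Delta 28, Zeta 1, Theta 2, Beta 1.
Hamilton: Epsilon 1, Delta 29, Zeta 1, Theta 2, Beta 0.
Delta gets 28 under Webster and 29 under Hamilton.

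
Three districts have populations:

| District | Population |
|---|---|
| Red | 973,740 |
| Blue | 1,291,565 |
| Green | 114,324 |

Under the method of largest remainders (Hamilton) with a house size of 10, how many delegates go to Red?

Standard divisor: 2379629 ÷ 10 ≈ 237962.9.
Standard quotas: Red 4.0920, Blue 5.4276, Green 0.4804.
Lower quotas: Red 4, Blue 5, Green 0 (sum 9, leaving 1 seat).
Remainders in descending order: Green 0.4804, Blue 0.4276, Red 0.0920.
Largest remainder: Green receives the extra seat.
Red receives 4.

4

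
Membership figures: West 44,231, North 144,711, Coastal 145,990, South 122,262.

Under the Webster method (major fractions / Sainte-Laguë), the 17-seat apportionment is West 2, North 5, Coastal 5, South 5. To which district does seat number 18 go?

Coastal

Priority for the next seat is population ÷ (current seats + 0.5).
Priorities: West 17692.400, North 26311.091, Coastal 26543.636, South 22229.455.
Highest priority: Coastal.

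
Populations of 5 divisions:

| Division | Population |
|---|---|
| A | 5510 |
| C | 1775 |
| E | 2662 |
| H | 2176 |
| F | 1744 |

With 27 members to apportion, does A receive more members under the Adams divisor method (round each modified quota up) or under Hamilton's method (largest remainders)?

Adams: A 10, C 4, E 5, H 4, F 4.
Hamilton: A 11, C 4, E 5, H 4, F 3.
A gets 10 under Adams and 11 under Hamilton.

Hamilton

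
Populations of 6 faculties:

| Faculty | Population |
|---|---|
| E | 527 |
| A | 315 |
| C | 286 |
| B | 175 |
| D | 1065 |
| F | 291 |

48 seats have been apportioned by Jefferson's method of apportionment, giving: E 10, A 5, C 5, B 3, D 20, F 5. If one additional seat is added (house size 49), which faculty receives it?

A

Priority for the next seat is population ÷ (current seats + 1).
Priorities: E 47.909, A 52.500, C 47.667, B 43.750, D 50.714, F 48.500.
Highest priority: A.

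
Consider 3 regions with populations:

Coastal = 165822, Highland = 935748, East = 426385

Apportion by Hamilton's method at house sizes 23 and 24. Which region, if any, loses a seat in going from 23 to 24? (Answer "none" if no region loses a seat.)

Coastal

At 23 seats: Coastal 3, Highland 14, East 6.
At 24 seats: Coastal 2, Highland 15, East 7.
Coastal drops from 3 to 2.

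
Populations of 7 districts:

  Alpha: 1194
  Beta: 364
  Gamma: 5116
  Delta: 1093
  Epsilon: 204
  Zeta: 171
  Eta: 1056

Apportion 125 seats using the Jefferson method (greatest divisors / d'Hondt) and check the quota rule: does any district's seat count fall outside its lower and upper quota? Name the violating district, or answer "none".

Standard quotas: Alpha 16.226, Beta 4.947, Gamma 69.526, Delta 14.854, Epsilon 2.772, Zeta 2.324, Eta 14.351.
Jefferson allocation: Alpha 16, Beta 5, Gamma 71, Delta 15, Epsilon 2, Zeta 2, Eta 14.
Gamma has quota 69.526 (lower 69, upper 70) but receives 71 — outside the quota interval.

Gamma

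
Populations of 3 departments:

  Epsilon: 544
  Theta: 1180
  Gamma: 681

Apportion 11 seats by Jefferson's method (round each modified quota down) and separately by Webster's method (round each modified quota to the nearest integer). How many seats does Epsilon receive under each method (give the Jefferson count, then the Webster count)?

2 and 3

Jefferson: Epsilon 2, Theta 6, Gamma 3.
Webster: Epsilon 3, Theta 5, Gamma 3.
Epsilon gets 2 under Jefferson and 3 under Webster.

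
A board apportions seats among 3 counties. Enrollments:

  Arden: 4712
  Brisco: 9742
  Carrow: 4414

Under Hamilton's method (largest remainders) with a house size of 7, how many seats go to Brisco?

3

The standard divisor is 18868/7 ≈ 2695.429.
Standard quotas: Arden 1.7481, Brisco 3.6143, Carrow 1.6376.
Lower quotas: Arden 1, Brisco 3, Carrow 1 (sum 5, leaving 2 seats).
Remainders in descending order: Arden 0.7481, Carrow 0.6376, Brisco 0.6143.
Largest remainders: Arden, Carrow receive the extra seats.
Brisco receives 3.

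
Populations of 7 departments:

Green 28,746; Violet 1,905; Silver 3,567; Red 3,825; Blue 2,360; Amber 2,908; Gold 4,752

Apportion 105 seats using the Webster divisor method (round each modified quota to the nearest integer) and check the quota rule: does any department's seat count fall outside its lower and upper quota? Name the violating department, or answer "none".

Green

Standard quotas: Green 62.799, Violet 4.162, Silver 7.793, Red 8.356, Blue 5.156, Amber 6.353, Gold 10.381.
Webster allocation: Green 64, Violet 4, Silver 8, Red 8, Blue 5, Amber 6, Gold 10.
Green has quota 62.799 (lower 62, upper 63) but receives 64 — outside the quota interval.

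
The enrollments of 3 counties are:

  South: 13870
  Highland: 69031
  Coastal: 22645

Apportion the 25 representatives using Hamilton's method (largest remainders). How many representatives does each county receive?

South 3, Highland 16, Coastal 6

Total 105546; standard divisor 105546/25 ≈ 4221.84.
Standard quotas: South 3.2853, Highland 16.3509, Coastal 5.3638.
Lower quotas: South 3, Highland 16, Coastal 5 (sum 24, leaving 1 seat).
Remainders in descending order: Coastal 0.3638, Highland 0.3509, South 0.2853.
Largest remainder: Coastal receives the extra seat.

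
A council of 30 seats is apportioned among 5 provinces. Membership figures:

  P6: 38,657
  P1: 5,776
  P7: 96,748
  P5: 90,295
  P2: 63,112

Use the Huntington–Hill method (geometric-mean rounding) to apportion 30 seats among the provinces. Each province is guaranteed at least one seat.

With divisor 9968: modified quotas P6 3.878, P1 0.579, P7 9.706, P5 9.058, P2 6.331.
Geometric-mean thresholds: P6 √(3·4)=3.464, P1 (min 1), P7 √(9·10)=9.487, P5 √(9·10)=9.487, P2 √(6·7)=6.481.
Each quota rounded against its threshold gives P6 4, P1 1, P7 10, P5 9, P2 6 (total 30).

P6: 4, P1: 1, P7: 10, P5: 9, P2: 6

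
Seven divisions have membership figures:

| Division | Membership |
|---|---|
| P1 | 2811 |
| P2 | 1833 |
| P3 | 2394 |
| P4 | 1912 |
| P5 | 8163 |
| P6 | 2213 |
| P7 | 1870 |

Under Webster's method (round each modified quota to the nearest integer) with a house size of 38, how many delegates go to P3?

Standard divisor 21196/38 ≈ 557.789; standard quotas: P1 5.040, P2 3.286, P3 4.292, P4 3.428, P5 14.635, P6 3.967, P7 3.353.
Rounding to the nearest integer gives 5, 3, 4, 3, 15, 4, 3 = 37 seats, so the divisor must be adjusted.
With modified divisor 540: modified quotas P1 5.206, P2 3.394, P3 4.433, P4 3.541, P5 15.117, P6 4.098, P7 3.463.
Rounding to the nearest integer: P1 5, P2 3, P3 4, P4 4, P5 15, P6 4, P7 3 (total 38).
P3 receives 4.

4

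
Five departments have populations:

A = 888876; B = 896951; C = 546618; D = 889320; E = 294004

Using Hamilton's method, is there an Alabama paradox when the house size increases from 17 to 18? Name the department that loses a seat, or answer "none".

At 17 seats: A 4, B 4, C 3, D 4, E 2.
At 18 seats: A 4, B 5, C 3, D 5, E 1.
E drops from 2 to 1.

E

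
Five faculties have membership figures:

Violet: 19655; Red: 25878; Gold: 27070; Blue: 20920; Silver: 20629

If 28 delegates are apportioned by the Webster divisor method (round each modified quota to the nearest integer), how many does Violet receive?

Standard divisor 114152/28 ≈ 4076.857; standard quotas: Violet 4.821, Red 6.348, Gold 6.640, Blue 5.131, Silver 5.060.
Rounding to the nearest integer gives Violet 5, Red 6, Gold 7, Blue 5, Silver 5 — total 28, matching the house size, so no adjustment is needed.
Violet receives 5.

5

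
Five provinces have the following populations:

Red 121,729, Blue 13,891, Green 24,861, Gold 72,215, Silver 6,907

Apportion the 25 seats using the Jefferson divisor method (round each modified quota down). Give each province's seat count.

Red: 14; Blue: 1; Green: 2; Gold: 8; Silver: 0

Standard divisor 239603/25 ≈ 9584.12; standard quotas: Red 12.701, Blue 1.449, Green 2.594, Gold 7.535, Silver 0.721.
Rounding down gives 12, 1, 2, 7, 0 = 22 seats, so the divisor must be adjusted.
With modified divisor 8500: modified quotas Red 14.321, Blue 1.634, Green 2.925, Gold 8.496, Silver 0.813.
Rounding down: Red 14, Blue 1, Green 2, Gold 8, Silver 0 (total 25).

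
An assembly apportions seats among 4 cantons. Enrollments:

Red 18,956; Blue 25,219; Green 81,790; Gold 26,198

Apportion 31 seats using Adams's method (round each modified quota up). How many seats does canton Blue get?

5

Standard divisor 152163/31 ≈ 4908.484; standard quotas: Red 3.862, Blue 5.138, Green 16.663, Gold 5.337.
Rounding up gives 4, 6, 17, 6 = 33 seats, so the divisor must be adjusted.
With modified divisor 5200: modified quotas Red 3.645, Blue 4.850, Green 15.729, Gold 5.038.
Rounding up: Red 4, Blue 5, Green 16, Gold 6 (total 31).
Blue receives 5.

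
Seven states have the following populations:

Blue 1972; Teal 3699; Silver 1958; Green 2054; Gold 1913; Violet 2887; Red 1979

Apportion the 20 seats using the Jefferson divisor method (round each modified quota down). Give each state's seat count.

Blue 2, Teal 5, Silver 2, Green 3, Gold 2, Violet 4, Red 2

Standard divisor 16462/20 ≈ 823.1; standard quotas: Blue 2.396, Teal 4.494, Silver 2.379, Green 2.495, Gold 2.324, Violet 3.507, Red 2.404.
Rounding down gives 2, 4, 2, 2, 2, 3, 2 = 17 seats, so the divisor must be adjusted.
With modified divisor 670: modified quotas Blue 2.943, Teal 5.521, Silver 2.922, Green 3.066, Gold 2.855, Violet 4.309, Red 2.954.
Rounding down: Blue 2, Teal 5, Silver 2, Green 3, Gold 2, Violet 4, Red 2 (total 20).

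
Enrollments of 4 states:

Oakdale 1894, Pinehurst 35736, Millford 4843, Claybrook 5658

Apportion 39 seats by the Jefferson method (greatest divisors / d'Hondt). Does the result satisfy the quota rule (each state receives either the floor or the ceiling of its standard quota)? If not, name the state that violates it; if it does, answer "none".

Pinehurst

Standard quotas: Oakdale 1.535, Pinehurst 28.956, Millford 3.924, Claybrook 4.585.
Jefferson allocation: Oakdale 1, Pinehurst 30, Millford 4, Claybrook 4.
Pinehurst has quota 28.956 (lower 28, upper 29) but receives 30 — outside the quota interval.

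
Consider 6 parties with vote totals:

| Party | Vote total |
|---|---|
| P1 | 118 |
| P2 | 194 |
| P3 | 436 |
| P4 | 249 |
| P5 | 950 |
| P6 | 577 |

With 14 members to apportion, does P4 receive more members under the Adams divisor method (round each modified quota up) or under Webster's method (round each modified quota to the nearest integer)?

Adams

Adams: P1 1, P2 1, P3 2, P4 2, P5 5, P6 3.
Webster: P1 1, P2 1, P3 3, P4 1, P5 5, P6 3.
P4 gets 2 under Adams and 1 under Webster.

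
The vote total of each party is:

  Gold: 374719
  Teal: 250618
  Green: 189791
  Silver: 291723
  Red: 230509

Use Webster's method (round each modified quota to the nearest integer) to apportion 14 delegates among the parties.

Standard divisor 1337360/14 ≈ 95525.714; standard quotas: Gold 3.923, Teal 2.624, Green 1.987, Silver 3.054, Red 2.413.
Rounding to the nearest integer gives Gold 4, Teal 3, Green 2, Silver 3, Red 2 — total 14, matching the house size, so no adjustment is needed.

Gold=4, Teal=3, Green=2, Silver=3, Red=2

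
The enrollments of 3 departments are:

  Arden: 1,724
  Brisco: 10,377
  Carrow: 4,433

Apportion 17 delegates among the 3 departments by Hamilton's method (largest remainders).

Standard divisor: 16534 ÷ 17 ≈ 972.588.
Standard quotas: Arden 1.7726, Brisco 10.6695, Carrow 4.5579.
Lower quotas: Arden 1, Brisco 10, Carrow 4 (sum 15, leaving 2 seats).
Remainders in descending order: Arden 0.7726, Brisco 0.6695, Carrow 0.5579.
The surplus seats go to Arden, Brisco.

Arden 2, Brisco 11, Carrow 4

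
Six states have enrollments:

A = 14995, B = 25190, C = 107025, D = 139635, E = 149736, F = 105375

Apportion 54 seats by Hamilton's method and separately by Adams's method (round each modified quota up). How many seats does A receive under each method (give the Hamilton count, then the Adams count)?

1 and 2

Hamilton: A 1, B 3, C 11, D 14, E 15, F 10.
Adams: A 2, B 3, C 11, D 14, E 14, F 10.
A gets 1 under Hamilton and 2 under Adams.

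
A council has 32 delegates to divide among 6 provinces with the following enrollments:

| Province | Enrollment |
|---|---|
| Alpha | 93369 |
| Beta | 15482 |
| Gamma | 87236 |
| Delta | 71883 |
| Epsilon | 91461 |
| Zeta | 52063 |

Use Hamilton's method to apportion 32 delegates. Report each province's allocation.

The standard divisor is 411494/32 ≈ 12859.188.
Standard quotas: Alpha 7.2609, Beta 1.2040, Gamma 6.7839, Delta 5.5900, Epsilon 7.1125, Zeta 4.0487.
Lower quotas: Alpha 7, Beta 1, Gamma 6, Delta 5, Epsilon 7, Zeta 4 (sum 30, leaving 2 seats).
Remainders in descending order: Gamma 0.7839, Delta 0.5900, Alpha 0.2609, Beta 0.2040, Epsilon 0.1125, Zeta 0.0487.
Largest remainders: Gamma, Delta receive the extra seats.

Alpha=7; Beta=1; Gamma=7; Delta=6; Epsilon=7; Zeta=4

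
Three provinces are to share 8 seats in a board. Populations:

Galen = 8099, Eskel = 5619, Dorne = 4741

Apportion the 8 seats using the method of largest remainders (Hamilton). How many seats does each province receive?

Galen 4; Eskel 2; Dorne 2

The standard divisor is 18459/8 ≈ 2307.375.
Standard quotas: Galen 3.5100, Eskel 2.4352, Dorne 2.0547.
Lower quotas: Galen 3, Eskel 2, Dorne 2 (sum 7, leaving 1 seat).
Remainders in descending order: Galen 0.5100, Eskel 0.4352, Dorne 0.0547.
Largest remainder: Galen receives the extra seat.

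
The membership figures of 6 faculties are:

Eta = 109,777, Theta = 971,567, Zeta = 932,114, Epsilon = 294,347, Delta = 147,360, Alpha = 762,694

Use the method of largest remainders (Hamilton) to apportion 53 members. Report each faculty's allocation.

Eta 2, Theta 16, Zeta 15, Epsilon 5, Delta 2, Alpha 13

The standard divisor is 3217859/53 ≈ 60714.321.
Standard quotas: Eta 1.8081, Theta 16.0023, Zeta 15.3525, Epsilon 4.8481, Delta 2.4271, Alpha 12.5620.
Lower quotas: Eta 1, Theta 16, Zeta 15, Epsilon 4, Delta 2, Alpha 12 (sum 50, leaving 3 seats).
Remainders in descending order: Epsilon 0.8481, Eta 0.8081, Alpha 0.5620, Delta 0.4271, Zeta 0.3525, Theta 0.0023.
Largest remainders: Epsilon, Eta, Alpha receive the extra seats.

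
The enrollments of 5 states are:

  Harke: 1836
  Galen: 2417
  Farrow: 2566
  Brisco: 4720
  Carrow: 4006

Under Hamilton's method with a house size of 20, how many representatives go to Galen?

Total 15545; standard divisor 15545/20 ≈ 777.25.
Standard quotas: Harke 2.362, Galen 3.110, Farrow 3.301, Brisco 6.073, Carrow 5.154.
Lower quotas: Harke 2, Galen 3, Farrow 3, Brisco 6, Carrow 5 (sum 19, leaving 1 seat).
Remainders in descending order: Harke 0.362, Farrow 0.301, Carrow 0.154, Galen 0.110, Brisco 0.073.
Largest remainder: Harke receives the extra seat.
Galen receives 3.

3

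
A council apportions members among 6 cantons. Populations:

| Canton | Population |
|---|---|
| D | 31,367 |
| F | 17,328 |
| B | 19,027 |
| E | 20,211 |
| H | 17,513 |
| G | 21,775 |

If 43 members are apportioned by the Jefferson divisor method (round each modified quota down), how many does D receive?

Standard divisor 127221/43 ≈ 2958.628; standard quotas: D 10.602, F 5.857, B 6.431, E 6.831, H 5.919, G 7.360.
Rounding down gives 10, 5, 6, 6, 5, 7 = 39 seats, so the divisor must be adjusted.
With modified divisor 2800: modified quotas D 11.203, F 6.189, B 6.795, E 7.218, H 6.255, G 7.777.
Rounding down: D 11, F 6, B 6, E 7, H 6, G 7 (total 43).
D receives 11.

11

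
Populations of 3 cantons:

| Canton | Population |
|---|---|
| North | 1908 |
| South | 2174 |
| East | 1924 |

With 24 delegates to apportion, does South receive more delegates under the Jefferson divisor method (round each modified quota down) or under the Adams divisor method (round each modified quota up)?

Jefferson: North 7, South 9, East 8.
Adams: North 8, South 8, East 8.
South gets 9 under Jefferson and 8 under Adams.

Jefferson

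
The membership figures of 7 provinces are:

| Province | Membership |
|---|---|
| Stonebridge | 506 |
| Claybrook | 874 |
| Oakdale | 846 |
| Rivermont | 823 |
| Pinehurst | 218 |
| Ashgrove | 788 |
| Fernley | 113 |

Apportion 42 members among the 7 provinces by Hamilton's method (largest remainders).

Total 4168; standard divisor 4168/42 ≈ 99.238.
Standard quotas: Stonebridge 5.099, Claybrook 8.807, Oakdale 8.525, Rivermont 8.293, Pinehurst 2.197, Ashgrove 7.940, Fernley 1.139.
Lower quotas: Stonebridge 5, Claybrook 8, Oakdale 8, Rivermont 8, Pinehurst 2, Ashgrove 7, Fernley 1 (sum 39, leaving 3 seats).
Remainders in descending order: Ashgrove 0.940, Claybrook 0.807, Oakdale 0.525, Rivermont 0.293, Pinehurst 0.197, Fernley 0.139, Stonebridge 0.099.
Largest remainders: Ashgrove, Claybrook, Oakdale receive the extra seats.

Stonebridge: 5, Claybrook: 9, Oakdale: 9, Rivermont: 8, Pinehurst: 2, Ashgrove: 8, Fernley: 1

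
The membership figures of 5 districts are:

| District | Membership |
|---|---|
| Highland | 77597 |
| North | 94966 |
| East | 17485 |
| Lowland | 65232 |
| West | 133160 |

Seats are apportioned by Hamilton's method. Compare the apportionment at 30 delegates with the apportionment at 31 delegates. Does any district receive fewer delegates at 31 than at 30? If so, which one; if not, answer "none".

At 30 seats: Highland 6, North 7, East 2, Lowland 5, West 10.
At 31 seats: Highland 6, North 8, East 1, Lowland 5, West 11.
East drops from 2 to 1.

East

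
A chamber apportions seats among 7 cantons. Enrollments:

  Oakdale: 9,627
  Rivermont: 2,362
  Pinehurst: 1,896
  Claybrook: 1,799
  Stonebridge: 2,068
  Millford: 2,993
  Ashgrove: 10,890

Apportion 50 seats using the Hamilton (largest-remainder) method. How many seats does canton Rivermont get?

4

Total 31635; standard divisor 31635/50 ≈ 632.7.
Standard quotas: Oakdale 15.2157, Rivermont 3.7332, Pinehurst 2.9967, Claybrook 2.8434, Stonebridge 3.2685, Millford 4.7305, Ashgrove 17.2119.
Lower quotas: Oakdale 15, Rivermont 3, Pinehurst 2, Claybrook 2, Stonebridge 3, Millford 4, Ashgrove 17 (sum 46, leaving 4 seats).
Remainders in descending order: Pinehurst 0.9967, Claybrook 0.8434, Rivermont 0.7332, Millford 0.7305, Stonebridge 0.2685, Oakdale 0.2157, Ashgrove 0.2119.
Largest remainders: Pinehurst, Claybrook, Rivermont, Millford receive the extra seats.
Rivermont receives 4.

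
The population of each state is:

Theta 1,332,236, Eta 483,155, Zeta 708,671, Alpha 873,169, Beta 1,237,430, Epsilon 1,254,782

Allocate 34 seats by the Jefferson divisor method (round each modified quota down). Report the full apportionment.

Theta: 8; Eta: 3; Zeta: 4; Alpha: 5; Beta: 7; Epsilon: 7

Standard divisor 5889443/34 ≈ 173218.912; standard quotas: Theta 7.691, Eta 2.789, Zeta 4.091, Alpha 5.041, Beta 7.144, Epsilon 7.244.
Rounding down gives 7, 2, 4, 5, 7, 7 = 32 seats, so the divisor must be adjusted.
With modified divisor 158900: modified quotas Theta 8.384, Eta 3.041, Zeta 4.460, Alpha 5.495, Beta 7.787, Epsilon 7.897.
Rounding down: Theta 8, Eta 3, Zeta 4, Alpha 5, Beta 7, Epsilon 7 (total 34).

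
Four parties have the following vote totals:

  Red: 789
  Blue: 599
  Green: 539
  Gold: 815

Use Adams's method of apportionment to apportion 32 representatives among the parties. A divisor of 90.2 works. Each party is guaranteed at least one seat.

With modified divisor 90.2: modified quotas Red 8.747, Blue 6.641, Green 5.976, Gold 9.035.
Rounding up: Red 9, Blue 7, Green 6, Gold 10 (total 32).

Red 9, Blue 7, Green 6, Gold 10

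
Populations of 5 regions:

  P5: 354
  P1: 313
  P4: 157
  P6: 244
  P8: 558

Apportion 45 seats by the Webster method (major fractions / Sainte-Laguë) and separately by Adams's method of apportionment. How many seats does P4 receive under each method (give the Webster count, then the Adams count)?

4 and 5

Webster: P5 10, P1 9, P4 4, P6 7, P8 15.
Adams: P5 10, P1 8, P4 5, P6 7, P8 15.
P4 gets 4 under Webster and 5 under Adams.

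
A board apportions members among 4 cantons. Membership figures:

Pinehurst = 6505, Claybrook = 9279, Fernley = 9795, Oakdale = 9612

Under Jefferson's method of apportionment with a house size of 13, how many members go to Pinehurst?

Standard divisor 35191/13 ≈ 2707; standard quotas: Pinehurst 2.403, Claybrook 3.428, Fernley 3.618, Oakdale 3.551.
Rounding down gives 2, 3, 3, 3 = 11 seats, so the divisor must be adjusted.
With modified divisor 2360: modified quotas Pinehurst 2.756, Claybrook 3.932, Fernley 4.150, Oakdale 4.073.
Rounding down: Pinehurst 2, Claybrook 3, Fernley 4, Oakdale 4 (total 13).
Pinehurst receives 2.

2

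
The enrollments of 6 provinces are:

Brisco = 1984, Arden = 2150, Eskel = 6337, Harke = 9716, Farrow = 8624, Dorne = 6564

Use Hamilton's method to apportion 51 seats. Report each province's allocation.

Brisco: 3, Arden: 3, Eskel: 9, Harke: 14, Farrow: 12, Dorne: 10

Standard divisor: 35375 ÷ 51 ≈ 693.627.
Standard quotas: Brisco 2.8603, Arden 3.0996, Eskel 9.1360, Harke 14.0075, Farrow 12.4332, Dorne 9.4633.
Lower quotas: Brisco 2, Arden 3, Eskel 9, Harke 14, Farrow 12, Dorne 9 (sum 49, leaving 2 seats).
Remainders in descending order: Brisco 0.8603, Dorne 0.4633, Farrow 0.4332, Eskel 0.1360, Arden 0.0996, Harke 0.0075.
Largest remainders: Brisco, Dorne receive the extra seats.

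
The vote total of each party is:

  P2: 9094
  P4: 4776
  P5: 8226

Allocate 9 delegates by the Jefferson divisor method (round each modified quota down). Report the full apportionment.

Standard divisor 22096/9 ≈ 2455.111; standard quotas: P2 3.704, P4 1.945, P5 3.351.
Rounding down gives 3, 1, 3 = 7 seats, so the divisor must be adjusted.
With modified divisor 2200: modified quotas P2 4.134, P4 2.171, P5 3.739.
Rounding down: P2 4, P4 2, P5 3 (total 9).

P2 4, P4 2, P5 3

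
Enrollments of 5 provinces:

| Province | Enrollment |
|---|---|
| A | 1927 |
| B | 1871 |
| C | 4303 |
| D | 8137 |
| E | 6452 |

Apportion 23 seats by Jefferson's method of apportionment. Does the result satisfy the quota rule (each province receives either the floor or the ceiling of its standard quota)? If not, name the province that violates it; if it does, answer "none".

Standard quotas: A 1.953, B 1.897, C 4.362, D 8.248, E 6.540.
Jefferson allocation: A 2, B 2, C 4, D 8, E 7.
Every allocation lies between the lower and upper quota.

none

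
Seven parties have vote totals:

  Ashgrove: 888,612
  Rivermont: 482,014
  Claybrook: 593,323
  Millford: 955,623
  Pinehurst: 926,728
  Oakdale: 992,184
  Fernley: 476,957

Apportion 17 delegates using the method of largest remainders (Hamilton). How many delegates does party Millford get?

Standard divisor: 5315441 ÷ 17 = 312673.
Standard quotas: Ashgrove 2.8420, Rivermont 1.5416, Claybrook 1.8976, Millford 3.0563, Pinehurst 2.9639, Oakdale 3.1732, Fernley 1.5254.
Lower quotas: Ashgrove 2, Rivermont 1, Claybrook 1, Millford 3, Pinehurst 2, Oakdale 3, Fernley 1 (sum 13, leaving 4 seats).
Remainders in descending order: Pinehurst 0.9639, Claybrook 0.8976, Ashgrove 0.8420, Rivermont 0.5416, Fernley 0.5254, Oakdale 0.1732, Millford 0.0563.
Largest remainders: Pinehurst, Claybrook, Ashgrove, Rivermont receive the extra seats.
Millford receives 3.

3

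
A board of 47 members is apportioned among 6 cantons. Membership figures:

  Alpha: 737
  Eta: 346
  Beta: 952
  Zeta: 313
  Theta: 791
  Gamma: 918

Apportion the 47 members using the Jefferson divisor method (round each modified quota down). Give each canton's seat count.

Standard divisor 4057/47 ≈ 86.319; standard quotas: Alpha 8.538, Eta 4.008, Beta 11.029, Zeta 3.626, Theta 9.164, Gamma 10.635.
Rounding down gives 8, 4, 11, 3, 9, 10 = 45 seats, so the divisor must be adjusted.
With modified divisor 80: modified quotas Alpha 9.213, Eta 4.325, Beta 11.900, Zeta 3.913, Theta 9.887, Gamma 11.475.
Rounding down: Alpha 9, Eta 4, Beta 11, Zeta 3, Theta 9, Gamma 11 (total 47).

Alpha: 9, Eta: 4, Beta: 11, Zeta: 3, Theta: 9, Gamma: 11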